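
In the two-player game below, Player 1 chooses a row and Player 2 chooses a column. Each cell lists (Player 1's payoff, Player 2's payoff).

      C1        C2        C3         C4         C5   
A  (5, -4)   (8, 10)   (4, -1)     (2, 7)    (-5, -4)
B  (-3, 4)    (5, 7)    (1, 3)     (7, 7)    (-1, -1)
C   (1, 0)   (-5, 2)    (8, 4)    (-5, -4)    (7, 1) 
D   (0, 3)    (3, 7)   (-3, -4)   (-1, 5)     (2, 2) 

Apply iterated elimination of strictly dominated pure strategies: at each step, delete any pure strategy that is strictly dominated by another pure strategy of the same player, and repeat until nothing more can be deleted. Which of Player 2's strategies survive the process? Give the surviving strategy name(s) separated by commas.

C2, C3, C4

For Player 2, C2 strictly dominates C1 on the remaining rows (A: 10>-4, B: 7>4, C: 2>0, D: 7>3); eliminate C1.
Player 2's strategy C5 is strictly dominated by C2 (A: 10>-4, B: 7>-1, C: 2>1, D: 7>2) and is removed.
Row D is eliminated: A beats it against every remaining column (C2: 8>3, C3: 4>-3, C4: 2>-1).
Among the remaining strategies, none is strictly dominated by another pure strategy of the same player, so the elimination stops.
Surviving strategies — Player 1: {A, B, C}; Player 2: {C2, C3, C4}.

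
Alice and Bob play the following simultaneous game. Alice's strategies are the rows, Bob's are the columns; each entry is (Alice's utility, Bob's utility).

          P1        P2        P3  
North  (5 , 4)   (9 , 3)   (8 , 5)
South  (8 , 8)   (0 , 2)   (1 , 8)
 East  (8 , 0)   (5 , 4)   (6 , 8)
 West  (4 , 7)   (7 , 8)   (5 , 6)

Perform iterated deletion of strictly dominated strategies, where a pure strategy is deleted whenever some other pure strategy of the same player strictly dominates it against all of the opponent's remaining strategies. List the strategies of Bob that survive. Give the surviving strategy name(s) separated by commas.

Alice's strategy West is strictly dominated by North (P1: 5>4, P2: 9>7, P3: 8>5) and is removed.
Column P2 is eliminated: P3 beats it against every remaining row (North: 5>3, South: 8>2, East: 8>4).
Among the remaining strategies, none is strictly dominated by another pure strategy of the same player, so the elimination stops.
Surviving strategies — Alice: {North, South, East}; Bob: {P1, P3}.

P1, P3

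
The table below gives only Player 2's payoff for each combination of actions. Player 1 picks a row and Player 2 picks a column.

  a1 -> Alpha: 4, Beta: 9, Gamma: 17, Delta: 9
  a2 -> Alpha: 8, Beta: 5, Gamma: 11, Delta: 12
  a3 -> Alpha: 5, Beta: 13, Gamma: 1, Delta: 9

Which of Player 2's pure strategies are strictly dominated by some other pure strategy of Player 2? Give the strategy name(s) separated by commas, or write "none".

Alpha

Alpha is strictly dominated by Delta (a1: 9>4, a2: 12>8, a3: 9>5).
Nothing dominates Beta: Alpha at a1 (9>4); Gamma at a3 (13>1); Delta at a1 (9=9).
Gamma is not dominated — it holds its own against Alpha at a1 (17>4); Beta at a1 (17>9); Delta at a1 (17>9).
Nothing dominates Delta: Alpha at a1 (9>4); Beta at a1 (9=9); Gamma at a2 (12>11).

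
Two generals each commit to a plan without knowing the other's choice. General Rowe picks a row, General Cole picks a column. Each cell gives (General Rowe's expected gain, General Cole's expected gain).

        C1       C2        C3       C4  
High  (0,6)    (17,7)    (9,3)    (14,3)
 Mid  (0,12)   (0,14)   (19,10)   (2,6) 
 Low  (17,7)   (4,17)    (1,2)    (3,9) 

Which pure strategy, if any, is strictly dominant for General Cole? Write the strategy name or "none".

C2

C2 vs C1: High: 7>6, Mid: 14>12, Low: 17>7.
C2 vs C3: High: 7>3, Mid: 14>10, Low: 17>2.
C2 vs C4: High: 7>3, Mid: 14>6, Low: 17>9.
C2 strictly beats every other strategy against every opponent action, so it is strictly dominant.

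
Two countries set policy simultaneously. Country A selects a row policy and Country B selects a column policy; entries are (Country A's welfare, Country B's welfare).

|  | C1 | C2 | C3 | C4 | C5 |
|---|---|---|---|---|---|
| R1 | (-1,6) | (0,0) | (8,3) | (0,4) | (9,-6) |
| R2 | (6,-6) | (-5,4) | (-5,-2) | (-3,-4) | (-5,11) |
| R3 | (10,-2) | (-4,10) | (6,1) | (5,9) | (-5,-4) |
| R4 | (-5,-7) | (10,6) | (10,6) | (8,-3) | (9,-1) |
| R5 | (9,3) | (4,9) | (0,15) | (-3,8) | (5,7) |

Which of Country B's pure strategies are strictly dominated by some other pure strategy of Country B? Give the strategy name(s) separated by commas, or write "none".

none

C1: no other strategy beats it everywhere (C2 at R1 (6>0); C3 at R1 (6>3); C4 at R1 (6>4); C5 at R1 (6>-6)).
C2 is not dominated — it holds its own against C1 at R2 (4>-6); C3 at R2 (4>-2); C4 at R2 (4>-4); C5 at R1 (0>-6).
C3 is not dominated — it holds its own against C1 at R2 (-2>-6); C2 at R1 (3>0); C4 at R2 (-2>-4); C5 at R1 (3>-6).
C4: no other strategy beats it everywhere (C1 at R2 (-4>-6); C2 at R1 (4>0); C3 at R1 (4>3); C5 at R1 (4>-6)).
Nothing dominates C5: C1 at R2 (11>-6); C2 at R2 (11>4); C3 at R2 (11>-2); C4 at R2 (11>-4).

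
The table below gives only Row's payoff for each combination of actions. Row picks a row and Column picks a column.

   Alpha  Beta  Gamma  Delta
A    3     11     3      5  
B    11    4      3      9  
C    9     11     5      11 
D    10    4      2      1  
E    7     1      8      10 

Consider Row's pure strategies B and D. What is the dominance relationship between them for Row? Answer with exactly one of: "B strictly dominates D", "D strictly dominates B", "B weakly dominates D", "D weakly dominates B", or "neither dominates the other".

B's payoffs vs D's, by Column's action — Alpha: 11>10, Beta: 4=4, Gamma: 3>2, Delta: 9>1.
B is at least as good everywhere and strictly better somewhere (tied only at Beta), so B weakly but not strictly dominates D.

B weakly dominates D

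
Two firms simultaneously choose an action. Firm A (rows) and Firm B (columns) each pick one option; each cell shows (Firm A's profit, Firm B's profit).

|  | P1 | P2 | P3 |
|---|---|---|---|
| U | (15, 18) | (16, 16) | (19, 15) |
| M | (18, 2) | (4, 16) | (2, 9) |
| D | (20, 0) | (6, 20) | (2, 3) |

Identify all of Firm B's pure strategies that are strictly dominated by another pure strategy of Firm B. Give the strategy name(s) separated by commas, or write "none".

P1: no other strategy beats it everywhere (P2 at U (18>16); P3 at U (18>15)).
Nothing dominates P2: P1 at M (16>2); P3 at U (16>15).
P3: dominated, since P2 does at least as well everywhere (U: 16>15, M: 16>9, D: 20>3).

P3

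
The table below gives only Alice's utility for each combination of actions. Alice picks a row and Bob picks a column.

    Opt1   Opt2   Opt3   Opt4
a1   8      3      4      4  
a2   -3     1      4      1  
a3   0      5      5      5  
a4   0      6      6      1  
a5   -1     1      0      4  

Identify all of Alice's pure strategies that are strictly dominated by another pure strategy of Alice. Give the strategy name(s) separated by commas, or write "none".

a1: no other strategy beats it everywhere (a2 at Opt1 (8>-3); a3 at Opt1 (8>0); a4 at Opt1 (8>0); a5 at Opt1 (8>-1)).
a2: dominated, since a3 does at least as well everywhere (Opt1: 0>-3, Opt2: 5>1, Opt3: 5>4, Opt4: 5>1).
Nothing dominates a3: a1 at Opt2 (5>3); a2 at Opt1 (0>-3); a4 at Opt1 (0=0); a5 at Opt1 (0>-1).
a4: no other strategy beats it everywhere (a1 at Opt2 (6>3); a2 at Opt1 (0>-3); a3 at Opt1 (0=0); a5 at Opt1 (0>-1)).
a5: dominated, since a3 does at least as well everywhere (Opt1: 0>-1, Opt2: 5>1, Opt3: 5>0, Opt4: 5>4).

a2, a5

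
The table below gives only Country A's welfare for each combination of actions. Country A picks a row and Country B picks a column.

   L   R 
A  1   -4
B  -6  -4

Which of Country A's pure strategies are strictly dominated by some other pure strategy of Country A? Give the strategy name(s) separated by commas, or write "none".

none

Nothing dominates A: B at L (1>-6).
B is not dominated — it holds its own against A at R (-4=-4).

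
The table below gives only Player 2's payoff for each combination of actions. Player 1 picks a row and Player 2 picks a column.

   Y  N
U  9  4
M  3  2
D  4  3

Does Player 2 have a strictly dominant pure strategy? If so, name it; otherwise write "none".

Y vs N: U: 9>4, M: 3>2, D: 4>3.
Y strictly beats every other strategy against every opponent action, so it is strictly dominant.

Y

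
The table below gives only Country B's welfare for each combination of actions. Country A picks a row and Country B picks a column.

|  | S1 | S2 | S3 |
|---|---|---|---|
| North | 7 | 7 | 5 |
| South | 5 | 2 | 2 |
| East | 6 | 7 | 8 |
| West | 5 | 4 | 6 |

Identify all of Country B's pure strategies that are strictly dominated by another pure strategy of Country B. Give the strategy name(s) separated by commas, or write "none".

none

S1 is not dominated — it holds its own against S2 at North (7=7); S3 at North (7>5).
S2: no other strategy beats it everywhere (S1 at North (7=7); S3 at North (7>5)).
S3: no other strategy beats it everywhere (S1 at East (8>6); S2 at South (2=2)).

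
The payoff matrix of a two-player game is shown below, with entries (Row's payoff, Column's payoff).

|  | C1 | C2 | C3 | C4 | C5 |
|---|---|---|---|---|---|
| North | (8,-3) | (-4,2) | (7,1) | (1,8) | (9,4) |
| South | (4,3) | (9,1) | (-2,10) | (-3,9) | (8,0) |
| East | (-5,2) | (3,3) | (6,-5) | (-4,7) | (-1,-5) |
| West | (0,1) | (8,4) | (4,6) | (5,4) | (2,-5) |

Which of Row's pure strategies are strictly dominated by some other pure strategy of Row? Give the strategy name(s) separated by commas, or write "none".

none

Nothing dominates North: South at C1 (8>4); East at C1 (8>-5); West at C1 (8>0).
South: no other strategy beats it everywhere (North at C2 (9>-4); East at C1 (4>-5); West at C1 (4>0)).
East: no other strategy beats it everywhere (North at C2 (3>-4); South at C3 (6>-2); West at C3 (6>4)).
West is not dominated — it holds its own against North at C2 (8>-4); South at C3 (4>-2); East at C1 (0>-5).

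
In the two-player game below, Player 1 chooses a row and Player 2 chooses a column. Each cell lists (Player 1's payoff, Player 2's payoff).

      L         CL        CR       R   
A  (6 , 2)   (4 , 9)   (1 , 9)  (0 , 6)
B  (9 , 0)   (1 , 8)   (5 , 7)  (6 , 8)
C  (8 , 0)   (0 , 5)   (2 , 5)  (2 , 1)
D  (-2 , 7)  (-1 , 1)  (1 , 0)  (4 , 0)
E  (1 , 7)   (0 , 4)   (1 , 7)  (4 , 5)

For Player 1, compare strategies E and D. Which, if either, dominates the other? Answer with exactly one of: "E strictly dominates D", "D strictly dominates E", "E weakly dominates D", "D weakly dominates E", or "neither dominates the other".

E weakly dominates D

Compare E to D across each choice by Player 2: L: 1>-2, CL: 0>-1, CR: 1=1, R: 4=4.
E is at least as good everywhere and strictly better somewhere (tied only at CR, R), so E weakly but not strictly dominates D.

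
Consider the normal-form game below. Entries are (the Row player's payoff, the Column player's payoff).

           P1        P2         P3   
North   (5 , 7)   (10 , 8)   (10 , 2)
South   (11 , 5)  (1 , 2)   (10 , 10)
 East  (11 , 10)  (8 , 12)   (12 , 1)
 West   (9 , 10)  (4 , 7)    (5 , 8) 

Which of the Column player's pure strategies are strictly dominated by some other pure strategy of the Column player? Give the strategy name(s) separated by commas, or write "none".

P1 is not dominated — it holds its own against P2 at South (5>2); P3 at North (7>2).
P2 is not dominated — it holds its own against P1 at North (8>7); P3 at North (8>2).
Nothing dominates P3: P1 at South (10>5); P2 at South (10>2).

none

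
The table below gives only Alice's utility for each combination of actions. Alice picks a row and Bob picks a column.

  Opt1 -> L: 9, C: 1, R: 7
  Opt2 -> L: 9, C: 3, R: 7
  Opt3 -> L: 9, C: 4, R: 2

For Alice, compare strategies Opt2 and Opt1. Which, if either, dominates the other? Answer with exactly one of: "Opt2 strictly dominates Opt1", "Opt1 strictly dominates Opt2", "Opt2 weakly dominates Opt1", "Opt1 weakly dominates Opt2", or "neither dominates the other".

Opt2's payoffs vs Opt1's, by Bob's action — L: 9=9, C: 3>1, R: 7=7.
Opt2 is at least as good everywhere and strictly better somewhere (tied only at L, R), so Opt2 weakly but not strictly dominates Opt1.

Opt2 weakly dominates Opt1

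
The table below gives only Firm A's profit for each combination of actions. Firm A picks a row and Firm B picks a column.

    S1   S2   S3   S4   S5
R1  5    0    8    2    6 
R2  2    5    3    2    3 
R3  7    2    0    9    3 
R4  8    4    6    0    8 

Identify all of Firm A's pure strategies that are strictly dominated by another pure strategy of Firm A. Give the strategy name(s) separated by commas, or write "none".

R1: no other strategy beats it everywhere (R2 at S1 (5>2); R3 at S3 (8>0); R4 at S3 (8>6)).
R2 is not dominated — it holds its own against R1 at S2 (5>0); R3 at S2 (5>2); R4 at S2 (5>4).
R3 is not dominated — it holds its own against R1 at S1 (7>5); R2 at S1 (7>2); R4 at S4 (9>0).
R4 is not dominated — it holds its own against R1 at S1 (8>5); R2 at S1 (8>2); R3 at S1 (8>7).

none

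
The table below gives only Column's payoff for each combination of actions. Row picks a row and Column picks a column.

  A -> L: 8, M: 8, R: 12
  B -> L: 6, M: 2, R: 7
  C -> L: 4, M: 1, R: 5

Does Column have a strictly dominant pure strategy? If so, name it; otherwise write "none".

R vs L: A: 12>8, B: 7>6, C: 5>4.
R vs M: A: 12>8, B: 7>2, C: 5>1.
R strictly beats every other strategy against every opponent action, so it is strictly dominant.

R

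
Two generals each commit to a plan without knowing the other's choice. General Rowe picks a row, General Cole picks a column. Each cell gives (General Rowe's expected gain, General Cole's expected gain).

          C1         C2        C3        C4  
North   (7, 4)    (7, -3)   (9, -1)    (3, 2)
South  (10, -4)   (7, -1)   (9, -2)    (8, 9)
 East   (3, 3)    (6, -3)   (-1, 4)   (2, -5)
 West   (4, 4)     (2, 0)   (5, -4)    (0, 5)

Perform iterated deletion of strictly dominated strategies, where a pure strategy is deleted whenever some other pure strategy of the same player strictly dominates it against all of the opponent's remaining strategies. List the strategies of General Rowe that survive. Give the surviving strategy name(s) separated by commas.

General Rowe's strategy East is strictly dominated by North (C1: 7>3, C2: 7>6, C3: 9>-1, C4: 3>2) and is removed.
Row West is eliminated: North beats it against every remaining column (C1: 7>4, C2: 7>2, C3: 9>5, C4: 3>0).
Column C2 is eliminated: C4 beats it against every remaining row (North: 2>-3, South: 9>-1).
General Cole's strategy C3 is strictly dominated by C4 (North: 2>-1, South: 9>-2) and is removed.
For General Rowe, South strictly dominates North on the remaining columns (C1: 10>7, C4: 8>3); eliminate North.
Column C1 is eliminated: C4 beats it against every remaining row (South: 9>-4).
Among the remaining strategies, none is strictly dominated by another pure strategy of the same player, so the elimination stops.
Surviving strategies — General Rowe: {South}; General Cole: {C4}.

South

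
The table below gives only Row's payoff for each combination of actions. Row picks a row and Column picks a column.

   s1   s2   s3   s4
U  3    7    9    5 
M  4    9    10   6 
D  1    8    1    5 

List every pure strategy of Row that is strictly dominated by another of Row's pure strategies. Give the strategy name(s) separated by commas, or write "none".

U, D

U is strictly dominated by M (s1: 4>3, s2: 9>7, s3: 10>9, s4: 6>5).
M is not dominated — it holds its own against U at s1 (4>3); D at s1 (4>1).
D is strictly dominated by M (s1: 4>1, s2: 9>8, s3: 10>1, s4: 6>5).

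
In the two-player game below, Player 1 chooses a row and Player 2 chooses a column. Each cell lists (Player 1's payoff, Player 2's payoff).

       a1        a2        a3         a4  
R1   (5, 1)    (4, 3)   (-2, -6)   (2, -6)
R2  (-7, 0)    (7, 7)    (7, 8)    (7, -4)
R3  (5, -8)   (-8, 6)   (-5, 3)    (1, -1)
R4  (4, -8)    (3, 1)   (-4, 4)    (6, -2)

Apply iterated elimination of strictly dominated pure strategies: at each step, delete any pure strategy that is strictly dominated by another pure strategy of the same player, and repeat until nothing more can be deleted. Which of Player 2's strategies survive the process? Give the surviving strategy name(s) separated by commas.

a3

Player 2's strategy a1 is strictly dominated by a2 (R1: 3>1, R2: 7>0, R3: 6>-8, R4: 1>-8) and is removed.
Row R1 is eliminated: R2 beats it against every remaining column (a2: 7>4, a3: 7>-2, a4: 7>2).
Row R3 is eliminated: R2 beats it against every remaining column (a2: 7>-8, a3: 7>-5, a4: 7>1).
Row R4 is eliminated: R2 beats it against every remaining column (a2: 7>3, a3: 7>-4, a4: 7>6).
For Player 2, a3 strictly dominates a2 on the remaining rows (R2: 8>7); eliminate a2.
For Player 2, a3 strictly dominates a4 on the remaining rows (R2: 8>-4); eliminate a4.
Among the remaining strategies, none is strictly dominated by another pure strategy of the same player, so the elimination stops.
Surviving strategies — Player 1: {R2}; Player 2: {a3}.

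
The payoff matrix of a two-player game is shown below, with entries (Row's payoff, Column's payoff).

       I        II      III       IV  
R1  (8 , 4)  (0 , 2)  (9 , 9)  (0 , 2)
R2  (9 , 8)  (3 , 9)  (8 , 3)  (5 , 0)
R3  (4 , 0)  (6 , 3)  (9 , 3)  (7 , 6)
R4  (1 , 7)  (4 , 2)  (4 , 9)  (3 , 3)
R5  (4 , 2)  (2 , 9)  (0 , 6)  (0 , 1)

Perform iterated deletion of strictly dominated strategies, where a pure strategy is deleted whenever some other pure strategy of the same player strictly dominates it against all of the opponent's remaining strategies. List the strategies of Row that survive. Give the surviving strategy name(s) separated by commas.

Row's strategy R4 is strictly dominated by R3 (I: 4>1, II: 6>4, III: 9>4, IV: 7>3) and is removed.
For Row, R2 strictly dominates R5 on the remaining columns (I: 9>4, II: 3>2, III: 8>0, IV: 5>0); eliminate R5.
Among the remaining strategies, none is strictly dominated by another pure strategy of the same player, so the elimination stops.
Surviving strategies — Row: {R1, R2, R3}; Column: {I, II, III, IV}.

R1, R2, R3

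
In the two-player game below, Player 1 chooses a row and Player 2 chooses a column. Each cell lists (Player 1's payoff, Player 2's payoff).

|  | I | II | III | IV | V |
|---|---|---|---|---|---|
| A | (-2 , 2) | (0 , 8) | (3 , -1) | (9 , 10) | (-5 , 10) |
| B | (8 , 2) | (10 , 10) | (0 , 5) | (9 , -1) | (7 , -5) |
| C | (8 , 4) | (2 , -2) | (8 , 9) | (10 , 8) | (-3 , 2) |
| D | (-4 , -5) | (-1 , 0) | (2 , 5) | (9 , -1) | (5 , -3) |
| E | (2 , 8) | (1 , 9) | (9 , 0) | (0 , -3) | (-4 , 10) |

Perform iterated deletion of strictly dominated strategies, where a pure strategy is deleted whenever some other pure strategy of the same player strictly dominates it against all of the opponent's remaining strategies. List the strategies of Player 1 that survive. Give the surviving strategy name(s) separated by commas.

For Player 1, C strictly dominates A on the remaining columns (I: 8>-2, II: 2>0, III: 8>3, IV: 10>9, V: -3>-5); eliminate A.
Player 2's strategy IV is strictly dominated by III (B: 5>-1, C: 9>8, D: 5>-1, E: 0>-3) and is removed.
Among the remaining strategies, none is strictly dominated by another pure strategy of the same player, so the elimination stops.
Surviving strategies — Player 1: {B, C, D, E}; Player 2: {I, II, III, V}.

B, C, D, E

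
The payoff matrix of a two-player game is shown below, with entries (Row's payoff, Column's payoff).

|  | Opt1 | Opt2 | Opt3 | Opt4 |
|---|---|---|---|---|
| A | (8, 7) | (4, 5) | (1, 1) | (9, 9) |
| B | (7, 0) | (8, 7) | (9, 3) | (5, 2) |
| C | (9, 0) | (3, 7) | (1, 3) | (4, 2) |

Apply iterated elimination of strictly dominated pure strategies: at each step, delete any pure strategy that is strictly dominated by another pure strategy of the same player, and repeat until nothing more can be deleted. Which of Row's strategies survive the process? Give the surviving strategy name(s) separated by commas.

For Column, Opt4 strictly dominates Opt1 on the remaining rows (A: 9>7, B: 2>0, C: 2>0); eliminate Opt1.
For Row, B strictly dominates C on the remaining columns (Opt2: 8>3, Opt3: 9>1, Opt4: 5>4); eliminate C.
Column's strategy Opt3 is strictly dominated by Opt2 (A: 5>1, B: 7>3) and is removed.
Among the remaining strategies, none is strictly dominated by another pure strategy of the same player, so the elimination stops.
Surviving strategies — Row: {A, B}; Column: {Opt2, Opt4}.

A, B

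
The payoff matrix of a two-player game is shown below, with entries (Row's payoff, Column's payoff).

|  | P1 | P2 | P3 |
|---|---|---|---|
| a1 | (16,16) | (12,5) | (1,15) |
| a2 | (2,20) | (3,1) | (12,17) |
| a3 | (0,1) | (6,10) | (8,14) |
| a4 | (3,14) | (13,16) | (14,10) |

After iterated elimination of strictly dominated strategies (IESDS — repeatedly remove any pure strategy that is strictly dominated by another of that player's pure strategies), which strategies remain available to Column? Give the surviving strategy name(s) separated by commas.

P1, P2

Row a2 is eliminated: a4 beats it against every remaining column (P1: 3>2, P2: 13>3, P3: 14>12).
Row's strategy a3 is strictly dominated by a4 (P1: 3>0, P2: 13>6, P3: 14>8) and is removed.
For Column, P1 strictly dominates P3 on the remaining rows (a1: 16>15, a4: 14>10); eliminate P3.
Among the remaining strategies, none is strictly dominated by another pure strategy of the same player, so the elimination stops.
Surviving strategies — Row: {a1, a4}; Column: {P1, P2}.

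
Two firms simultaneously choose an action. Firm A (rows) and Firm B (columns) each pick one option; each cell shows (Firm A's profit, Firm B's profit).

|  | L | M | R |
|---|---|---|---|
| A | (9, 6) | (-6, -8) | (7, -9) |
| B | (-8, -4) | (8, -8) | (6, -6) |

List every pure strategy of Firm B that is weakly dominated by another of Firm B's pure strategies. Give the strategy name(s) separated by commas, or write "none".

L is not dominated — it holds its own against M at A (6>-8); R at A (6>-9).
M is weakly dominated by L (A: 6>-8, B: -4>-8).
R is weakly dominated by L (A: 6>-9, B: -4>-6).

M, R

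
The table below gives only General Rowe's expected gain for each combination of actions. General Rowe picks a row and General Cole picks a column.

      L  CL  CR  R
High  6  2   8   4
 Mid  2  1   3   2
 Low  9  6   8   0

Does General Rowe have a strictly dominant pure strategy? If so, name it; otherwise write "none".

none

High fails to dominate Low at L (6<9).
Mid fails to dominate High at L (2<6).
Low fails to dominate High at CR (8=8).
No single strategy dominates all the others.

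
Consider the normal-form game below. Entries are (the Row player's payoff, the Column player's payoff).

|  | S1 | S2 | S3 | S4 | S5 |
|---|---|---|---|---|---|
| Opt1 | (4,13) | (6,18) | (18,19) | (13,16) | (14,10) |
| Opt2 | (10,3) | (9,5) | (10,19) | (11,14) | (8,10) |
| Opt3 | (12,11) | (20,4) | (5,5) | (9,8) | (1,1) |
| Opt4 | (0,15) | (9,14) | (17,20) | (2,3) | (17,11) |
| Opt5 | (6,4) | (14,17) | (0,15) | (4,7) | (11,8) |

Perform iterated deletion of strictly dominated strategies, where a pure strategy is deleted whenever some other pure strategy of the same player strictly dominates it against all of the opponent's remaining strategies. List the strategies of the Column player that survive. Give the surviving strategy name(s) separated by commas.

S1, S3, S4

The Column player's strategy S5 is strictly dominated by S3 (Opt1: 19>10, Opt2: 19>10, Opt3: 5>1, Opt4: 20>11, Opt5: 15>8) and is removed.
For the Row player, Opt3 strictly dominates Opt5 on the remaining columns (S1: 12>6, S2: 20>14, S3: 5>0, S4: 9>4); eliminate Opt5.
Column S2 is eliminated: S3 beats it against every remaining row (Opt1: 19>18, Opt2: 19>5, Opt3: 5>4, Opt4: 20>14).
Row Opt4 is eliminated: Opt1 beats it against every remaining column (S1: 4>0, S3: 18>17, S4: 13>2).
Among the remaining strategies, none is strictly dominated by another pure strategy of the same player, so the elimination stops.
Surviving strategies — the Row player: {Opt1, Opt2, Opt3}; the Column player: {S1, S3, S4}.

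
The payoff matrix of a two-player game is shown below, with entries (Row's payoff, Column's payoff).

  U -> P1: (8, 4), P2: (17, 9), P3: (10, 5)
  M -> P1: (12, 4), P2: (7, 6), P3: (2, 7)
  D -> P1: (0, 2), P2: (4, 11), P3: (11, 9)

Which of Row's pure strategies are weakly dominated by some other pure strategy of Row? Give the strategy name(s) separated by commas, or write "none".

none

Nothing dominates U: M at P2 (17>7); D at P1 (8>0).
M: no other strategy beats it everywhere (U at P1 (12>8); D at P1 (12>0)).
D: no other strategy beats it everywhere (U at P3 (11>10); M at P3 (11>2)).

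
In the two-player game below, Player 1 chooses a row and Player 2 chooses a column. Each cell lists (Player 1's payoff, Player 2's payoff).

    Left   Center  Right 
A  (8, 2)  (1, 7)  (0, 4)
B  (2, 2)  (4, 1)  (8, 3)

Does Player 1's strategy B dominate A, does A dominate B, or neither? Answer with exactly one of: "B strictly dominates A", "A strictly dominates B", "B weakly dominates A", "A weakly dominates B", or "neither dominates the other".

neither dominates the other

Compare B to A across each opponent action: Left: 2<8, Center: 4>1, Right: 8>0.
B does better at Center, Right but worse at Left; neither strategy dominates the other.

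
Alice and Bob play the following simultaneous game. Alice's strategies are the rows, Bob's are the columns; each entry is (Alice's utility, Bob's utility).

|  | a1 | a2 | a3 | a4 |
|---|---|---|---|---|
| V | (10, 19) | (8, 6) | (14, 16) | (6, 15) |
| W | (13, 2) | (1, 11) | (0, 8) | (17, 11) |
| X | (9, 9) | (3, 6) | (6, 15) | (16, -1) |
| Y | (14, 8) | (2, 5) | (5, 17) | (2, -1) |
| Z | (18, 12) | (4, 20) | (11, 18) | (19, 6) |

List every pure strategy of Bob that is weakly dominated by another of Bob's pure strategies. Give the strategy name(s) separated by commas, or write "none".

Nothing dominates a1: a2 at V (19>6); a3 at V (19>16); a4 at V (19>15).
a2: no other strategy beats it everywhere (a1 at W (11>2); a3 at W (11>8); a4 at X (6>-1)).
a3 is not dominated — it holds its own against a1 at W (8>2); a2 at V (16>6); a4 at V (16>15).
a4: no other strategy beats it everywhere (a1 at W (11>2); a2 at V (15>6); a3 at W (11>8)).

none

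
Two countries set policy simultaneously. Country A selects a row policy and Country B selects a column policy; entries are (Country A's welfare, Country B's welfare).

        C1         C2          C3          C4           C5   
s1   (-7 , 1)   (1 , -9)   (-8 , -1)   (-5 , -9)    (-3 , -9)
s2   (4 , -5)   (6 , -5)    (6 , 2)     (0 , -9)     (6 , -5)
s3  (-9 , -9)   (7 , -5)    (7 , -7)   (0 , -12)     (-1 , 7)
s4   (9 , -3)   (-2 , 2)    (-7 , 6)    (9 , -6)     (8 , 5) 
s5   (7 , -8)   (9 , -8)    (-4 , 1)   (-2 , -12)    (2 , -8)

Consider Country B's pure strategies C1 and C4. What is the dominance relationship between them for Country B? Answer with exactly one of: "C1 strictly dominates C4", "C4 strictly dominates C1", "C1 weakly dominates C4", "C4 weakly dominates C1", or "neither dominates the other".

C1's payoffs vs C4's, by Country A's action — s1: 1>-9, s2: -5>-9, s3: -9>-12, s4: -3>-6, s5: -8>-12.
C1 gives a strictly higher payoff against each choice by Country A, so C1 strictly dominates C4.

C1 strictly dominates C4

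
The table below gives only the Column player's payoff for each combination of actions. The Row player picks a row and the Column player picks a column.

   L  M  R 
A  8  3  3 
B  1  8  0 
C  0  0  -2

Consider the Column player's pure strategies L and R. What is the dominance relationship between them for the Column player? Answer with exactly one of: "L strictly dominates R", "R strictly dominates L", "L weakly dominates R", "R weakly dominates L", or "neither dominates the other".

L's payoffs vs R's, by the Row player's action — A: 8>3, B: 1>0, C: 0>-2.
L gives a strictly higher payoff against every action of the Row player, so L strictly dominates R.

L strictly dominates R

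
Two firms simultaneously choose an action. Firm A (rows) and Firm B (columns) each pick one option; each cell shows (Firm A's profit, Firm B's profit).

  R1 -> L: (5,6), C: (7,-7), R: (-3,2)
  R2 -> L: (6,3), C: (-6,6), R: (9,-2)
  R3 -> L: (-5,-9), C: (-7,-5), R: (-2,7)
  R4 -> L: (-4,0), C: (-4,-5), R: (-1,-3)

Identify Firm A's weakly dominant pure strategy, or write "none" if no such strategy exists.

none

R1 fails to dominate R2 at L (5<6).
R2 fails to dominate R1 at C (-6<7).
R3 fails to dominate R1 at L (-5<5).
R4 fails to dominate R1 at L (-4<5).
No single strategy dominates all the others.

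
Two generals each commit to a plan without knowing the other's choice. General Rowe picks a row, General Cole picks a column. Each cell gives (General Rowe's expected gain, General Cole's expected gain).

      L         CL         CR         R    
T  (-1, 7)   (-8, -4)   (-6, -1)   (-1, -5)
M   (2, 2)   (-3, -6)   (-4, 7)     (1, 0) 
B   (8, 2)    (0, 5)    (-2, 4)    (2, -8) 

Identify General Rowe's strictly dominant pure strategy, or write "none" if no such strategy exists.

B

B vs T: L: 8>-1, CL: 0>-8, CR: -2>-6, R: 2>-1.
B vs M: L: 8>2, CL: 0>-3, CR: -2>-4, R: 2>1.
B strictly beats every other strategy against every opponent action, so it is strictly dominant.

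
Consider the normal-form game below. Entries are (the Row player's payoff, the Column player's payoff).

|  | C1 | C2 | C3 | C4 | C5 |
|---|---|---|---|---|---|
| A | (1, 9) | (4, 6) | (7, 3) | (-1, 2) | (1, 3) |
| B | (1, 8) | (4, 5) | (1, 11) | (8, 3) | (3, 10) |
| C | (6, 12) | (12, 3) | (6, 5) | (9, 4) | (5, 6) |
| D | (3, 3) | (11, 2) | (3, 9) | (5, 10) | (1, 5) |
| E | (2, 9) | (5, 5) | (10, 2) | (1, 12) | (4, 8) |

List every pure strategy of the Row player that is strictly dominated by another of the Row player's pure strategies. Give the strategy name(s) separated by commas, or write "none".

A, B, D

A: dominated, since E does at least as well everywhere (C1: 2>1, C2: 5>4, C3: 10>7, C4: 1>-1, C5: 4>1).
B is strictly dominated by C (C1: 6>1, C2: 12>4, C3: 6>1, C4: 9>8, C5: 5>3).
Nothing dominates C: A at C1 (6>1); B at C1 (6>1); D at C1 (6>3); E at C1 (6>2).
D is strictly dominated by C (C1: 6>3, C2: 12>11, C3: 6>3, C4: 9>5, C5: 5>1).
E: no other strategy beats it everywhere (A at C1 (2>1); B at C1 (2>1); C at C3 (10>6); D at C3 (10>3)).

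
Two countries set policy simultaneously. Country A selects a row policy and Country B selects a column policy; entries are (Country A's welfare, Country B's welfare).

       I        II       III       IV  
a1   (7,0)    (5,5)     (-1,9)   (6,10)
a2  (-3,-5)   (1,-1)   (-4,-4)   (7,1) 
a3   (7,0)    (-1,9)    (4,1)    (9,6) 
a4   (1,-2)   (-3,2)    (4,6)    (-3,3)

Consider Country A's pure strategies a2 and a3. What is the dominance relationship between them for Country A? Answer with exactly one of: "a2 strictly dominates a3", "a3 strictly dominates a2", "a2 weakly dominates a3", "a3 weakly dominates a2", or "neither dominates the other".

neither dominates the other

Compare a2 to a3 across each choice by Country B: I: -3<7, II: 1>-1, III: -4<4, IV: 7<9.
a2 does better at II but worse at I, III, IV; neither strategy dominates the other.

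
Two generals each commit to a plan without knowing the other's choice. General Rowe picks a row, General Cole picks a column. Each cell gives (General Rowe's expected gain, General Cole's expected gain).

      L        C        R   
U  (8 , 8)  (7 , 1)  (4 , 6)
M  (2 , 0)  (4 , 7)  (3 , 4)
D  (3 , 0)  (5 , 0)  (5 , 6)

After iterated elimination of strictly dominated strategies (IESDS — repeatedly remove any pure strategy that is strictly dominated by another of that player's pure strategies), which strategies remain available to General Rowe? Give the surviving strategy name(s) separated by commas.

U, D

Row M is eliminated: U beats it against every remaining column (L: 8>2, C: 7>4, R: 4>3).
Column C is eliminated: R beats it against every remaining row (U: 6>1, D: 6>0).
Among the remaining strategies, none is strictly dominated by another pure strategy of the same player, so the elimination stops.
Surviving strategies — General Rowe: {U, D}; General Cole: {L, R}.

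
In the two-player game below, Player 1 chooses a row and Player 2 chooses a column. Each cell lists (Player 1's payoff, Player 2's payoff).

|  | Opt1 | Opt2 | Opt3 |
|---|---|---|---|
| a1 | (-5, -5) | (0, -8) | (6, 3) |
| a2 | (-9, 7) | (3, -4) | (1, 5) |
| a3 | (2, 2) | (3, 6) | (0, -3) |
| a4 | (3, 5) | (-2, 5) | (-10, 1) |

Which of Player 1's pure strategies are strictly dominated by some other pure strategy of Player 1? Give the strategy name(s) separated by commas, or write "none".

none

Nothing dominates a1: a2 at Opt1 (-5>-9); a3 at Opt3 (6>0); a4 at Opt2 (0>-2).
a2: no other strategy beats it everywhere (a1 at Opt2 (3>0); a3 at Opt2 (3=3); a4 at Opt2 (3>-2)).
a3: no other strategy beats it everywhere (a1 at Opt1 (2>-5); a2 at Opt1 (2>-9); a4 at Opt2 (3>-2)).
a4: no other strategy beats it everywhere (a1 at Opt1 (3>-5); a2 at Opt1 (3>-9); a3 at Opt1 (3>2)).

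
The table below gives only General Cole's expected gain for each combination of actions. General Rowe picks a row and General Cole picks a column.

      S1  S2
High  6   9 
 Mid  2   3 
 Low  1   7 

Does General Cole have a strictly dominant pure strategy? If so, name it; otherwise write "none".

S2 vs S1: High: 9>6, Mid: 3>2, Low: 7>1.
S2 strictly beats every other strategy against every opponent action, so it is strictly dominant.

S2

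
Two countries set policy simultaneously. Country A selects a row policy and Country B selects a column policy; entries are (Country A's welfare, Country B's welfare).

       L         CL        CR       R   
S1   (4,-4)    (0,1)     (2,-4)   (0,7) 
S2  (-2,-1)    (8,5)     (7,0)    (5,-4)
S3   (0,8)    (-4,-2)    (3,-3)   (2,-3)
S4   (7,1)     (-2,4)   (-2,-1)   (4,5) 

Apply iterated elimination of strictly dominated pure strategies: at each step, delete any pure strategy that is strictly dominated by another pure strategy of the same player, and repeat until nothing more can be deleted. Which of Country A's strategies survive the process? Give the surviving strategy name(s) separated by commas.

Column CR is eliminated: CL beats it against every remaining row (S1: 1>-4, S2: 5>0, S3: -2>-3, S4: 4>-1).
Country A's strategy S3 is strictly dominated by S4 (L: 7>0, CL: -2>-4, R: 4>2) and is removed.
Country B's strategy L is strictly dominated by CL (S1: 1>-4, S2: 5>-1, S4: 4>1) and is removed.
For Country A, S2 strictly dominates S1 on the remaining columns (CL: 8>0, R: 5>0); eliminate S1.
Row S4 is eliminated: S2 beats it against every remaining column (CL: 8>-2, R: 5>4).
For Country B, CL strictly dominates R on the remaining rows (S2: 5>-4); eliminate R.
Among the remaining strategies, none is strictly dominated by another pure strategy of the same player, so the elimination stops.
Surviving strategies — Country A: {S2}; Country B: {CL}.

S2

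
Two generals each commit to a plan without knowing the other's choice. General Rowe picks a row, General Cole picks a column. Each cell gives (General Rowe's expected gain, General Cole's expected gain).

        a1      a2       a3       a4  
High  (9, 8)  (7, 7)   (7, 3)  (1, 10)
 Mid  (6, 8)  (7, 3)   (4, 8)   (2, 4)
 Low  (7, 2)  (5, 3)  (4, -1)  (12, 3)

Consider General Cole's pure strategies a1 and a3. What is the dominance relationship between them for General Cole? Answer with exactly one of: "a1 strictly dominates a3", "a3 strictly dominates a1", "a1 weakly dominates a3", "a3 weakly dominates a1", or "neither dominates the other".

a1 weakly dominates a3

Compare a1 to a3 across every action of General Rowe: High: 8>3, Mid: 8=8, Low: 2>-1.
a1 is at least as good everywhere and strictly better somewhere (tied only at Mid), so a1 weakly but not strictly dominates a3.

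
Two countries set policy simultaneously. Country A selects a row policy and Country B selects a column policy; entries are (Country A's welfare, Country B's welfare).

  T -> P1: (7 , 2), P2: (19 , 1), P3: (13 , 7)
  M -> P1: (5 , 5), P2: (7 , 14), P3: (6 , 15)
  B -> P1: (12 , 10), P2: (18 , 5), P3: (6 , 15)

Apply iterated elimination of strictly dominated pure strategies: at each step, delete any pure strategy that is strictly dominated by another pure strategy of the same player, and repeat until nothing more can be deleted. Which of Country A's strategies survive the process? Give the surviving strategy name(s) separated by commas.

Country A's strategy M is strictly dominated by T (P1: 7>5, P2: 19>7, P3: 13>6) and is removed.
Column P1 is eliminated: P3 beats it against every remaining row (T: 7>2, B: 15>10).
Country A's strategy B is strictly dominated by T (P2: 19>18, P3: 13>6) and is removed.
For Country B, P3 strictly dominates P2 on the remaining rows (T: 7>1); eliminate P2.
Among the remaining strategies, none is strictly dominated by another pure strategy of the same player, so the elimination stops.
Surviving strategies — Country A: {T}; Country B: {P3}.

T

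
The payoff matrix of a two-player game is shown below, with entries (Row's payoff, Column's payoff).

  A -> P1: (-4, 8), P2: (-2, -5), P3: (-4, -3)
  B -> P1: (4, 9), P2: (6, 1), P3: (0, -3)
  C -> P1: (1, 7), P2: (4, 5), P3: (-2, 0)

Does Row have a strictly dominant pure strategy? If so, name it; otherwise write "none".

B

B vs A: P1: 4>-4, P2: 6>-2, P3: 0>-4.
B vs C: P1: 4>1, P2: 6>4, P3: 0>-2.
B strictly beats every other strategy against every opponent action, so it is strictly dominant.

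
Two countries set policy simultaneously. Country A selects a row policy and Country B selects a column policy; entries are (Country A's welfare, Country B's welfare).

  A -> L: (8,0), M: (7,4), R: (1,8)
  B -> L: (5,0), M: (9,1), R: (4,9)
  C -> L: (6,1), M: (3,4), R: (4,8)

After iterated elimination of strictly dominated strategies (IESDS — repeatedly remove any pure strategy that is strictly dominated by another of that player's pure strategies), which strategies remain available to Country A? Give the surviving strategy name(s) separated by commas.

B, C

Country B's strategy L is strictly dominated by M (A: 4>0, B: 1>0, C: 4>1) and is removed.
Row A is eliminated: B beats it against every remaining column (M: 9>7, R: 4>1).
Country B's strategy M is strictly dominated by R (B: 9>1, C: 8>4) and is removed.
Among the remaining strategies, none is strictly dominated by another pure strategy of the same player, so the elimination stops.
Surviving strategies — Country A: {B, C}; Country B: {R}.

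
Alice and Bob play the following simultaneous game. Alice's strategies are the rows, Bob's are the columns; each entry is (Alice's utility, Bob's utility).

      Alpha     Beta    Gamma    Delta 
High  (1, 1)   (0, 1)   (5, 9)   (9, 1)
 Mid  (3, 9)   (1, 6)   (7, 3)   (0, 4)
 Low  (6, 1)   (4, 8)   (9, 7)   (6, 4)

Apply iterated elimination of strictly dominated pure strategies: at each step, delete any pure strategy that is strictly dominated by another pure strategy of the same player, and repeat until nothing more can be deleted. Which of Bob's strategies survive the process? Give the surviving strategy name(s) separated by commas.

Beta

Alice's strategy Mid is strictly dominated by Low (Alpha: 6>3, Beta: 4>1, Gamma: 9>7, Delta: 6>0) and is removed.
Column Alpha is eliminated: Gamma beats it against every remaining row (High: 9>1, Low: 7>1).
Column Delta is eliminated: Gamma beats it against every remaining row (High: 9>1, Low: 7>4).
For Alice, Low strictly dominates High on the remaining columns (Beta: 4>0, Gamma: 9>5); eliminate High.
Column Gamma is eliminated: Beta beats it against every remaining row (Low: 8>7).
Among the remaining strategies, none is strictly dominated by another pure strategy of the same player, so the elimination stops.
Surviving strategies — Alice: {Low}; Bob: {Beta}.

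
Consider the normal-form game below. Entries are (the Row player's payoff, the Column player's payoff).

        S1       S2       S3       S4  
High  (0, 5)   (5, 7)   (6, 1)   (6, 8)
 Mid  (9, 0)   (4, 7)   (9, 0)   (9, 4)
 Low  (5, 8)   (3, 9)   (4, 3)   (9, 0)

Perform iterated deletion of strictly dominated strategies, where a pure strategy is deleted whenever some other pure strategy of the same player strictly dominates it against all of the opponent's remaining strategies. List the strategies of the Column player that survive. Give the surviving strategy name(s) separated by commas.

S2, S4

Column S1 is eliminated: S2 beats it against every remaining row (High: 7>5, Mid: 7>0, Low: 9>8).
Column S3 is eliminated: S2 beats it against every remaining row (High: 7>1, Mid: 7>0, Low: 9>3).
Among the remaining strategies, none is strictly dominated by another pure strategy of the same player, so the elimination stops.
Surviving strategies — the Row player: {High, Mid, Low}; the Column player: {S2, S4}.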